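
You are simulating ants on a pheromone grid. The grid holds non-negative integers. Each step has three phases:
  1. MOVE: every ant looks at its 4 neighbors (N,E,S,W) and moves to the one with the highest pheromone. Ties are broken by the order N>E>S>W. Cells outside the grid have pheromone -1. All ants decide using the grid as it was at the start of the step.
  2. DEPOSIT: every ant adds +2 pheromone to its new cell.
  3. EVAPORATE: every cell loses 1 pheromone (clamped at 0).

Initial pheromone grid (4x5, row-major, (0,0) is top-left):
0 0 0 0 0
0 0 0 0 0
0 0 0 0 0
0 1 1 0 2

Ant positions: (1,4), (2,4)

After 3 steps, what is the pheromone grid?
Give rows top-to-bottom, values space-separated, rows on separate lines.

After step 1: ants at (0,4),(3,4)
  0 0 0 0 1
  0 0 0 0 0
  0 0 0 0 0
  0 0 0 0 3
After step 2: ants at (1,4),(2,4)
  0 0 0 0 0
  0 0 0 0 1
  0 0 0 0 1
  0 0 0 0 2
After step 3: ants at (2,4),(3,4)
  0 0 0 0 0
  0 0 0 0 0
  0 0 0 0 2
  0 0 0 0 3

0 0 0 0 0
0 0 0 0 0
0 0 0 0 2
0 0 0 0 3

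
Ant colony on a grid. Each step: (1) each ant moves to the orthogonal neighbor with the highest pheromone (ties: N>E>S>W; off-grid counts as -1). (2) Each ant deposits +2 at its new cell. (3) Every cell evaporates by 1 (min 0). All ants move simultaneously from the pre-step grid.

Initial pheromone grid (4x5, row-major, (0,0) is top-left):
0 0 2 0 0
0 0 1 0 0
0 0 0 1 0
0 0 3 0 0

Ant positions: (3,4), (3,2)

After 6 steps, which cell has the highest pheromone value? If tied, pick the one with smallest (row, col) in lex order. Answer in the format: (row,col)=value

Step 1: ant0:(3,4)->N->(2,4) | ant1:(3,2)->N->(2,2)
  grid max=2 at (3,2)
Step 2: ant0:(2,4)->N->(1,4) | ant1:(2,2)->S->(3,2)
  grid max=3 at (3,2)
Step 3: ant0:(1,4)->N->(0,4) | ant1:(3,2)->N->(2,2)
  grid max=2 at (3,2)
Step 4: ant0:(0,4)->S->(1,4) | ant1:(2,2)->S->(3,2)
  grid max=3 at (3,2)
Step 5: ant0:(1,4)->N->(0,4) | ant1:(3,2)->N->(2,2)
  grid max=2 at (3,2)
Step 6: ant0:(0,4)->S->(1,4) | ant1:(2,2)->S->(3,2)
  grid max=3 at (3,2)
Final grid:
  0 0 0 0 0
  0 0 0 0 1
  0 0 0 0 0
  0 0 3 0 0
Max pheromone 3 at (3,2)

Answer: (3,2)=3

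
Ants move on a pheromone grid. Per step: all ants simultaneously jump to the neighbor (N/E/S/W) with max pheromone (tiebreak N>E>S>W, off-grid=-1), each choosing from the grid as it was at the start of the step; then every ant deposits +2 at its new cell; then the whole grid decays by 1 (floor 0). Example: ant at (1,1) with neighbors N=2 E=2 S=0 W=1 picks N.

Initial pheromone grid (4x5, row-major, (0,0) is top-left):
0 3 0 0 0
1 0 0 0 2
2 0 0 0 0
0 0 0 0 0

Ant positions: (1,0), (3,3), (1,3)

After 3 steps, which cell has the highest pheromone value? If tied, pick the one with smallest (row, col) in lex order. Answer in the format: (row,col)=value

Answer: (1,4)=5

Derivation:
Step 1: ant0:(1,0)->S->(2,0) | ant1:(3,3)->N->(2,3) | ant2:(1,3)->E->(1,4)
  grid max=3 at (1,4)
Step 2: ant0:(2,0)->N->(1,0) | ant1:(2,3)->N->(1,3) | ant2:(1,4)->N->(0,4)
  grid max=2 at (1,4)
Step 3: ant0:(1,0)->S->(2,0) | ant1:(1,3)->E->(1,4) | ant2:(0,4)->S->(1,4)
  grid max=5 at (1,4)
Final grid:
  0 0 0 0 0
  0 0 0 0 5
  3 0 0 0 0
  0 0 0 0 0
Max pheromone 5 at (1,4)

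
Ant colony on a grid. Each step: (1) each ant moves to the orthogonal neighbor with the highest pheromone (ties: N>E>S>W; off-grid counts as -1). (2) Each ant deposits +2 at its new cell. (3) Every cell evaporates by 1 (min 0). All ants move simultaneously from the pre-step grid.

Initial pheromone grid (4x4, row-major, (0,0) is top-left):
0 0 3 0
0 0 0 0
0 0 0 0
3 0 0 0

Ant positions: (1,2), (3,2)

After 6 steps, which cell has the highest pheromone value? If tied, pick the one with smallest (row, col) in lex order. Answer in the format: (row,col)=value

Step 1: ant0:(1,2)->N->(0,2) | ant1:(3,2)->N->(2,2)
  grid max=4 at (0,2)
Step 2: ant0:(0,2)->E->(0,3) | ant1:(2,2)->N->(1,2)
  grid max=3 at (0,2)
Step 3: ant0:(0,3)->W->(0,2) | ant1:(1,2)->N->(0,2)
  grid max=6 at (0,2)
Step 4: ant0:(0,2)->E->(0,3) | ant1:(0,2)->E->(0,3)
  grid max=5 at (0,2)
Step 5: ant0:(0,3)->W->(0,2) | ant1:(0,3)->W->(0,2)
  grid max=8 at (0,2)
Step 6: ant0:(0,2)->E->(0,3) | ant1:(0,2)->E->(0,3)
  grid max=7 at (0,2)
Final grid:
  0 0 7 5
  0 0 0 0
  0 0 0 0
  0 0 0 0
Max pheromone 7 at (0,2)

Answer: (0,2)=7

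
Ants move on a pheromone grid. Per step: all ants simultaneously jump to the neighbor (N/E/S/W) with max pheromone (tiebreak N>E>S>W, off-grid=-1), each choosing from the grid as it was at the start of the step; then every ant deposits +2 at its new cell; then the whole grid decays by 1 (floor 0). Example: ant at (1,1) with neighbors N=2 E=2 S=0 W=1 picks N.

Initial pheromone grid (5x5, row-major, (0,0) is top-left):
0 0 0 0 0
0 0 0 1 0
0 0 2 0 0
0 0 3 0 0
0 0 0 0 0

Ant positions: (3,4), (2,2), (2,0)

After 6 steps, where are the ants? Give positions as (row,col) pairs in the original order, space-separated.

Step 1: ant0:(3,4)->N->(2,4) | ant1:(2,2)->S->(3,2) | ant2:(2,0)->N->(1,0)
  grid max=4 at (3,2)
Step 2: ant0:(2,4)->N->(1,4) | ant1:(3,2)->N->(2,2) | ant2:(1,0)->N->(0,0)
  grid max=3 at (3,2)
Step 3: ant0:(1,4)->N->(0,4) | ant1:(2,2)->S->(3,2) | ant2:(0,0)->E->(0,1)
  grid max=4 at (3,2)
Step 4: ant0:(0,4)->S->(1,4) | ant1:(3,2)->N->(2,2) | ant2:(0,1)->E->(0,2)
  grid max=3 at (3,2)
Step 5: ant0:(1,4)->N->(0,4) | ant1:(2,2)->S->(3,2) | ant2:(0,2)->E->(0,3)
  grid max=4 at (3,2)
Step 6: ant0:(0,4)->W->(0,3) | ant1:(3,2)->N->(2,2) | ant2:(0,3)->E->(0,4)
  grid max=3 at (3,2)

(0,3) (2,2) (0,4)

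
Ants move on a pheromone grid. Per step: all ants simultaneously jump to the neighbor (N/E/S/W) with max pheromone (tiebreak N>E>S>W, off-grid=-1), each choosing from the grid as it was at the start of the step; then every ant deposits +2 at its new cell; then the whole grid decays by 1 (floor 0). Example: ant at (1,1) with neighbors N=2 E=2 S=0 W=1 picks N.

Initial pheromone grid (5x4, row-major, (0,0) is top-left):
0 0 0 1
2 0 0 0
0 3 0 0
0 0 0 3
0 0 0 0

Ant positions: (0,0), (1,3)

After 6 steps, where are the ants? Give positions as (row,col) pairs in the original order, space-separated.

Step 1: ant0:(0,0)->S->(1,0) | ant1:(1,3)->N->(0,3)
  grid max=3 at (1,0)
Step 2: ant0:(1,0)->N->(0,0) | ant1:(0,3)->S->(1,3)
  grid max=2 at (1,0)
Step 3: ant0:(0,0)->S->(1,0) | ant1:(1,3)->N->(0,3)
  grid max=3 at (1,0)
Step 4: ant0:(1,0)->N->(0,0) | ant1:(0,3)->S->(1,3)
  grid max=2 at (1,0)
Step 5: ant0:(0,0)->S->(1,0) | ant1:(1,3)->N->(0,3)
  grid max=3 at (1,0)
Step 6: ant0:(1,0)->N->(0,0) | ant1:(0,3)->S->(1,3)
  grid max=2 at (1,0)

(0,0) (1,3)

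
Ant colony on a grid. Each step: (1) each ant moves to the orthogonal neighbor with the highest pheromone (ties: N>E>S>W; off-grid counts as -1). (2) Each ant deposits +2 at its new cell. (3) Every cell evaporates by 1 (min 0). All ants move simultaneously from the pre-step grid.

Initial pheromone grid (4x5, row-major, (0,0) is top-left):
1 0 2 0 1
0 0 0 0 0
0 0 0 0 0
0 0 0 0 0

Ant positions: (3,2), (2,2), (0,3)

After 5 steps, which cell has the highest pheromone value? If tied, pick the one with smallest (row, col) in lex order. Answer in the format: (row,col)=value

Answer: (0,2)=11

Derivation:
Step 1: ant0:(3,2)->N->(2,2) | ant1:(2,2)->N->(1,2) | ant2:(0,3)->W->(0,2)
  grid max=3 at (0,2)
Step 2: ant0:(2,2)->N->(1,2) | ant1:(1,2)->N->(0,2) | ant2:(0,2)->S->(1,2)
  grid max=4 at (0,2)
Step 3: ant0:(1,2)->N->(0,2) | ant1:(0,2)->S->(1,2) | ant2:(1,2)->N->(0,2)
  grid max=7 at (0,2)
Step 4: ant0:(0,2)->S->(1,2) | ant1:(1,2)->N->(0,2) | ant2:(0,2)->S->(1,2)
  grid max=8 at (0,2)
Step 5: ant0:(1,2)->N->(0,2) | ant1:(0,2)->S->(1,2) | ant2:(1,2)->N->(0,2)
  grid max=11 at (0,2)
Final grid:
  0 0 11 0 0
  0 0 9 0 0
  0 0 0 0 0
  0 0 0 0 0
Max pheromone 11 at (0,2)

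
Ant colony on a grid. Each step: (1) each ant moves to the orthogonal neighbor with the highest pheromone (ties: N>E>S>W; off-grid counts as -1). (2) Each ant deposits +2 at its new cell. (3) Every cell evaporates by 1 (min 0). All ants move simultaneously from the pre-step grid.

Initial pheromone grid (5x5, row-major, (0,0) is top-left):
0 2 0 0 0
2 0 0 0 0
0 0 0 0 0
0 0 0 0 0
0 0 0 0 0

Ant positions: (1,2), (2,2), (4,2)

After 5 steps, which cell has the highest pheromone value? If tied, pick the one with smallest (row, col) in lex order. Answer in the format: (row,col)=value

Answer: (1,2)=9

Derivation:
Step 1: ant0:(1,2)->N->(0,2) | ant1:(2,2)->N->(1,2) | ant2:(4,2)->N->(3,2)
  grid max=1 at (0,1)
Step 2: ant0:(0,2)->S->(1,2) | ant1:(1,2)->N->(0,2) | ant2:(3,2)->N->(2,2)
  grid max=2 at (0,2)
Step 3: ant0:(1,2)->N->(0,2) | ant1:(0,2)->S->(1,2) | ant2:(2,2)->N->(1,2)
  grid max=5 at (1,2)
Step 4: ant0:(0,2)->S->(1,2) | ant1:(1,2)->N->(0,2) | ant2:(1,2)->N->(0,2)
  grid max=6 at (0,2)
Step 5: ant0:(1,2)->N->(0,2) | ant1:(0,2)->S->(1,2) | ant2:(0,2)->S->(1,2)
  grid max=9 at (1,2)
Final grid:
  0 0 7 0 0
  0 0 9 0 0
  0 0 0 0 0
  0 0 0 0 0
  0 0 0 0 0
Max pheromone 9 at (1,2)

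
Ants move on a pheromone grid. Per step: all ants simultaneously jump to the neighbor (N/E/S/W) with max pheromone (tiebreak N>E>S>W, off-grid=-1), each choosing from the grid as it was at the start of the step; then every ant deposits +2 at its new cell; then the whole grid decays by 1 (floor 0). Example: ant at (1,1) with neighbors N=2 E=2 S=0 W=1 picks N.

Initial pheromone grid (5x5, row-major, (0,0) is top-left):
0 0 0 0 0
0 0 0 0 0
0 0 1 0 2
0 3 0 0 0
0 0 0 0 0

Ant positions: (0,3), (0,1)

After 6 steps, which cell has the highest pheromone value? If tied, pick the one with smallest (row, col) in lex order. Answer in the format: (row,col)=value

Step 1: ant0:(0,3)->E->(0,4) | ant1:(0,1)->E->(0,2)
  grid max=2 at (3,1)
Step 2: ant0:(0,4)->S->(1,4) | ant1:(0,2)->E->(0,3)
  grid max=1 at (0,3)
Step 3: ant0:(1,4)->N->(0,4) | ant1:(0,3)->E->(0,4)
  grid max=3 at (0,4)
Step 4: ant0:(0,4)->S->(1,4) | ant1:(0,4)->S->(1,4)
  grid max=3 at (1,4)
Step 5: ant0:(1,4)->N->(0,4) | ant1:(1,4)->N->(0,4)
  grid max=5 at (0,4)
Step 6: ant0:(0,4)->S->(1,4) | ant1:(0,4)->S->(1,4)
  grid max=5 at (1,4)
Final grid:
  0 0 0 0 4
  0 0 0 0 5
  0 0 0 0 0
  0 0 0 0 0
  0 0 0 0 0
Max pheromone 5 at (1,4)

Answer: (1,4)=5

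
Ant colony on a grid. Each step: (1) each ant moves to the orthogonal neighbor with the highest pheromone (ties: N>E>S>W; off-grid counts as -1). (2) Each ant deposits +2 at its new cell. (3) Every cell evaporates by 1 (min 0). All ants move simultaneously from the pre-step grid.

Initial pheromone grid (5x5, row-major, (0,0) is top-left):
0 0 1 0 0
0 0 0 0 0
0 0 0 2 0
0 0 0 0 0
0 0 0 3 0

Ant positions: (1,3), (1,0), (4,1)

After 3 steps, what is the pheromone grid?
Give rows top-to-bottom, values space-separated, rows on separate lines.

After step 1: ants at (2,3),(0,0),(3,1)
  1 0 0 0 0
  0 0 0 0 0
  0 0 0 3 0
  0 1 0 0 0
  0 0 0 2 0
After step 2: ants at (1,3),(0,1),(2,1)
  0 1 0 0 0
  0 0 0 1 0
  0 1 0 2 0
  0 0 0 0 0
  0 0 0 1 0
After step 3: ants at (2,3),(0,2),(1,1)
  0 0 1 0 0
  0 1 0 0 0
  0 0 0 3 0
  0 0 0 0 0
  0 0 0 0 0

0 0 1 0 0
0 1 0 0 0
0 0 0 3 0
0 0 0 0 0
0 0 0 0 0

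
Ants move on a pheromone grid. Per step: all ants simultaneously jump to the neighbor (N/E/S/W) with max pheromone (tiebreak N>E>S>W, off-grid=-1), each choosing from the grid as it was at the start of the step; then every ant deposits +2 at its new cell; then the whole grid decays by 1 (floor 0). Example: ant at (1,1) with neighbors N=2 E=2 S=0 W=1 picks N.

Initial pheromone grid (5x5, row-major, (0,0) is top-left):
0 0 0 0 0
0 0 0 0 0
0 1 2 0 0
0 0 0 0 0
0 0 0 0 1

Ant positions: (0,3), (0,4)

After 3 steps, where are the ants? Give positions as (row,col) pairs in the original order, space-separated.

Step 1: ant0:(0,3)->E->(0,4) | ant1:(0,4)->S->(1,4)
  grid max=1 at (0,4)
Step 2: ant0:(0,4)->S->(1,4) | ant1:(1,4)->N->(0,4)
  grid max=2 at (0,4)
Step 3: ant0:(1,4)->N->(0,4) | ant1:(0,4)->S->(1,4)
  grid max=3 at (0,4)

(0,4) (1,4)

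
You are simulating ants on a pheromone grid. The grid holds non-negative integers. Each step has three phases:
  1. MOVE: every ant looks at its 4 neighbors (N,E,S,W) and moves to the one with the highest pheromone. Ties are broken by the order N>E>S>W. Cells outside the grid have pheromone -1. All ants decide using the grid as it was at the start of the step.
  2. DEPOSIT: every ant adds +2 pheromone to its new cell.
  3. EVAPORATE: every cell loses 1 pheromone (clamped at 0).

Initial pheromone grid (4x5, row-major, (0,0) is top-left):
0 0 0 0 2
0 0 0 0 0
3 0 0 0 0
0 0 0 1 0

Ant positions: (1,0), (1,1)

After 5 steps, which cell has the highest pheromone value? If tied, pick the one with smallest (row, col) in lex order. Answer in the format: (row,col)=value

Step 1: ant0:(1,0)->S->(2,0) | ant1:(1,1)->N->(0,1)
  grid max=4 at (2,0)
Step 2: ant0:(2,0)->N->(1,0) | ant1:(0,1)->E->(0,2)
  grid max=3 at (2,0)
Step 3: ant0:(1,0)->S->(2,0) | ant1:(0,2)->E->(0,3)
  grid max=4 at (2,0)
Step 4: ant0:(2,0)->N->(1,0) | ant1:(0,3)->E->(0,4)
  grid max=3 at (2,0)
Step 5: ant0:(1,0)->S->(2,0) | ant1:(0,4)->S->(1,4)
  grid max=4 at (2,0)
Final grid:
  0 0 0 0 0
  0 0 0 0 1
  4 0 0 0 0
  0 0 0 0 0
Max pheromone 4 at (2,0)

Answer: (2,0)=4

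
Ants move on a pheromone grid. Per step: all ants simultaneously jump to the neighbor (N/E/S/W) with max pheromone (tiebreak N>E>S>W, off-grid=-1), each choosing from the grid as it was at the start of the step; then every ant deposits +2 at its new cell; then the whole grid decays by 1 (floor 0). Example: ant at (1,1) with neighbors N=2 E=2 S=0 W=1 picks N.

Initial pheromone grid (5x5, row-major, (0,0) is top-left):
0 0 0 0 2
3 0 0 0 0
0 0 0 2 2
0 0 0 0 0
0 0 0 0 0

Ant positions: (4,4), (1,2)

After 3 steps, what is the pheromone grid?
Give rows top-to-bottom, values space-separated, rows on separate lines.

After step 1: ants at (3,4),(0,2)
  0 0 1 0 1
  2 0 0 0 0
  0 0 0 1 1
  0 0 0 0 1
  0 0 0 0 0
After step 2: ants at (2,4),(0,3)
  0 0 0 1 0
  1 0 0 0 0
  0 0 0 0 2
  0 0 0 0 0
  0 0 0 0 0
After step 3: ants at (1,4),(0,4)
  0 0 0 0 1
  0 0 0 0 1
  0 0 0 0 1
  0 0 0 0 0
  0 0 0 0 0

0 0 0 0 1
0 0 0 0 1
0 0 0 0 1
0 0 0 0 0
0 0 0 0 0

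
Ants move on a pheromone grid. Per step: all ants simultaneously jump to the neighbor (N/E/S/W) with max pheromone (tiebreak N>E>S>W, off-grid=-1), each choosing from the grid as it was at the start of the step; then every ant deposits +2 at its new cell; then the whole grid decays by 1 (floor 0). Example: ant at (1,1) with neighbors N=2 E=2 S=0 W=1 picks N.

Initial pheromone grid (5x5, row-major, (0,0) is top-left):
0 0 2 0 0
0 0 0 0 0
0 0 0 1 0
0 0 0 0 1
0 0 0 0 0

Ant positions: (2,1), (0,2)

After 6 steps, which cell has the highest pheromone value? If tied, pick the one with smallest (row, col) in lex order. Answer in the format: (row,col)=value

Step 1: ant0:(2,1)->N->(1,1) | ant1:(0,2)->E->(0,3)
  grid max=1 at (0,2)
Step 2: ant0:(1,1)->N->(0,1) | ant1:(0,3)->W->(0,2)
  grid max=2 at (0,2)
Step 3: ant0:(0,1)->E->(0,2) | ant1:(0,2)->W->(0,1)
  grid max=3 at (0,2)
Step 4: ant0:(0,2)->W->(0,1) | ant1:(0,1)->E->(0,2)
  grid max=4 at (0,2)
Step 5: ant0:(0,1)->E->(0,2) | ant1:(0,2)->W->(0,1)
  grid max=5 at (0,2)
Step 6: ant0:(0,2)->W->(0,1) | ant1:(0,1)->E->(0,2)
  grid max=6 at (0,2)
Final grid:
  0 5 6 0 0
  0 0 0 0 0
  0 0 0 0 0
  0 0 0 0 0
  0 0 0 0 0
Max pheromone 6 at (0,2)

Answer: (0,2)=6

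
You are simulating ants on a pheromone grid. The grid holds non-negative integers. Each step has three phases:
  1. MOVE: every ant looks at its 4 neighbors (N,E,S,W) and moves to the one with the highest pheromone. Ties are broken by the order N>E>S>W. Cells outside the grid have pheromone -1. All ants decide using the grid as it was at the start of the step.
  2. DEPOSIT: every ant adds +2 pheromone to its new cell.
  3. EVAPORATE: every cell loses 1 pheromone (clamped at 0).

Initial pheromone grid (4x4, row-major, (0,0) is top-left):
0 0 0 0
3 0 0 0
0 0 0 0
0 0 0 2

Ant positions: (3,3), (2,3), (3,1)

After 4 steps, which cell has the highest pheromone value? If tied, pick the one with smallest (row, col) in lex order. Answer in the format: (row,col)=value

Step 1: ant0:(3,3)->N->(2,3) | ant1:(2,3)->S->(3,3) | ant2:(3,1)->N->(2,1)
  grid max=3 at (3,3)
Step 2: ant0:(2,3)->S->(3,3) | ant1:(3,3)->N->(2,3) | ant2:(2,1)->N->(1,1)
  grid max=4 at (3,3)
Step 3: ant0:(3,3)->N->(2,3) | ant1:(2,3)->S->(3,3) | ant2:(1,1)->W->(1,0)
  grid max=5 at (3,3)
Step 4: ant0:(2,3)->S->(3,3) | ant1:(3,3)->N->(2,3) | ant2:(1,0)->N->(0,0)
  grid max=6 at (3,3)
Final grid:
  1 0 0 0
  1 0 0 0
  0 0 0 4
  0 0 0 6
Max pheromone 6 at (3,3)

Answer: (3,3)=6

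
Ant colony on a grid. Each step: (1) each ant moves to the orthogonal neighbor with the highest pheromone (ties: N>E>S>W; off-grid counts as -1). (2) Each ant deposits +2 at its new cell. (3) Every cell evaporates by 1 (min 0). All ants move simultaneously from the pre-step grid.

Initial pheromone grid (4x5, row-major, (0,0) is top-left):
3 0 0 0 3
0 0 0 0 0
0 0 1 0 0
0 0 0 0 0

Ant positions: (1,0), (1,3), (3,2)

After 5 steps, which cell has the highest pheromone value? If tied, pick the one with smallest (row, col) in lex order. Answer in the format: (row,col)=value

Step 1: ant0:(1,0)->N->(0,0) | ant1:(1,3)->N->(0,3) | ant2:(3,2)->N->(2,2)
  grid max=4 at (0,0)
Step 2: ant0:(0,0)->E->(0,1) | ant1:(0,3)->E->(0,4) | ant2:(2,2)->N->(1,2)
  grid max=3 at (0,0)
Step 3: ant0:(0,1)->W->(0,0) | ant1:(0,4)->S->(1,4) | ant2:(1,2)->S->(2,2)
  grid max=4 at (0,0)
Step 4: ant0:(0,0)->E->(0,1) | ant1:(1,4)->N->(0,4) | ant2:(2,2)->N->(1,2)
  grid max=3 at (0,0)
Step 5: ant0:(0,1)->W->(0,0) | ant1:(0,4)->S->(1,4) | ant2:(1,2)->S->(2,2)
  grid max=4 at (0,0)
Final grid:
  4 0 0 0 2
  0 0 0 0 1
  0 0 2 0 0
  0 0 0 0 0
Max pheromone 4 at (0,0)

Answer: (0,0)=4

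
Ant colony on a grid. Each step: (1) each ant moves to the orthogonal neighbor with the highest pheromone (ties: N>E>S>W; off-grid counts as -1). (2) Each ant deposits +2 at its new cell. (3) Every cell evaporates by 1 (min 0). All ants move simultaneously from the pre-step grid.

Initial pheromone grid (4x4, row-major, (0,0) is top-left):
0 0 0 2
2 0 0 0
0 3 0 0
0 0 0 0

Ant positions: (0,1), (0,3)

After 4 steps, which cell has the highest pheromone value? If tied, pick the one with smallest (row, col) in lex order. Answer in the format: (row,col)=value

Answer: (0,3)=6

Derivation:
Step 1: ant0:(0,1)->E->(0,2) | ant1:(0,3)->S->(1,3)
  grid max=2 at (2,1)
Step 2: ant0:(0,2)->E->(0,3) | ant1:(1,3)->N->(0,3)
  grid max=4 at (0,3)
Step 3: ant0:(0,3)->S->(1,3) | ant1:(0,3)->S->(1,3)
  grid max=3 at (0,3)
Step 4: ant0:(1,3)->N->(0,3) | ant1:(1,3)->N->(0,3)
  grid max=6 at (0,3)
Final grid:
  0 0 0 6
  0 0 0 2
  0 0 0 0
  0 0 0 0
Max pheromone 6 at (0,3)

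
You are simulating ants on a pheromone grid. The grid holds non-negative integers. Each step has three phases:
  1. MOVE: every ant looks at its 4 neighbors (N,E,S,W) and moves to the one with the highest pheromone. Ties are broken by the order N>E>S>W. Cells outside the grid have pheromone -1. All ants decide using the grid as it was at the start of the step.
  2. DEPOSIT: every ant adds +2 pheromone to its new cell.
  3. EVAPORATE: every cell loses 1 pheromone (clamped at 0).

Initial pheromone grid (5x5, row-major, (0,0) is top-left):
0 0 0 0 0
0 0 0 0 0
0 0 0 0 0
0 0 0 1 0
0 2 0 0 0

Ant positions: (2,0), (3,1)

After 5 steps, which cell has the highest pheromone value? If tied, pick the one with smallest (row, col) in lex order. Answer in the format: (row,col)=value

Answer: (4,1)=3

Derivation:
Step 1: ant0:(2,0)->N->(1,0) | ant1:(3,1)->S->(4,1)
  grid max=3 at (4,1)
Step 2: ant0:(1,0)->N->(0,0) | ant1:(4,1)->N->(3,1)
  grid max=2 at (4,1)
Step 3: ant0:(0,0)->E->(0,1) | ant1:(3,1)->S->(4,1)
  grid max=3 at (4,1)
Step 4: ant0:(0,1)->E->(0,2) | ant1:(4,1)->N->(3,1)
  grid max=2 at (4,1)
Step 5: ant0:(0,2)->E->(0,3) | ant1:(3,1)->S->(4,1)
  grid max=3 at (4,1)
Final grid:
  0 0 0 1 0
  0 0 0 0 0
  0 0 0 0 0
  0 0 0 0 0
  0 3 0 0 0
Max pheromone 3 at (4,1)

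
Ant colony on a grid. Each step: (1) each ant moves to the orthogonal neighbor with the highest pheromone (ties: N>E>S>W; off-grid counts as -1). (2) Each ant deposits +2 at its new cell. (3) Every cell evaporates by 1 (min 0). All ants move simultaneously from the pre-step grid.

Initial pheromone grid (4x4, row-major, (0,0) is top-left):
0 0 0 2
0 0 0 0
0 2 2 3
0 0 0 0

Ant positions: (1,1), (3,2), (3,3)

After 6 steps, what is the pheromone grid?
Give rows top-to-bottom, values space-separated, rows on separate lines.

After step 1: ants at (2,1),(2,2),(2,3)
  0 0 0 1
  0 0 0 0
  0 3 3 4
  0 0 0 0
After step 2: ants at (2,2),(2,3),(2,2)
  0 0 0 0
  0 0 0 0
  0 2 6 5
  0 0 0 0
After step 3: ants at (2,3),(2,2),(2,3)
  0 0 0 0
  0 0 0 0
  0 1 7 8
  0 0 0 0
After step 4: ants at (2,2),(2,3),(2,2)
  0 0 0 0
  0 0 0 0
  0 0 10 9
  0 0 0 0
After step 5: ants at (2,3),(2,2),(2,3)
  0 0 0 0
  0 0 0 0
  0 0 11 12
  0 0 0 0
After step 6: ants at (2,2),(2,3),(2,2)
  0 0 0 0
  0 0 0 0
  0 0 14 13
  0 0 0 0

0 0 0 0
0 0 0 0
0 0 14 13
0 0 0 0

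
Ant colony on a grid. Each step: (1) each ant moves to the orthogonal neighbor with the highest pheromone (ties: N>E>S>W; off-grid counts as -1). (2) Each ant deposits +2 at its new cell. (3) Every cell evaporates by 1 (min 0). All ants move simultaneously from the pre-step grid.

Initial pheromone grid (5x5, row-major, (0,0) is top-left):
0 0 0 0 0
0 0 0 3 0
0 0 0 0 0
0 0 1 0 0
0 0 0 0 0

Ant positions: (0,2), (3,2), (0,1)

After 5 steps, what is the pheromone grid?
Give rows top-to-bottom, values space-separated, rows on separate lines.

After step 1: ants at (0,3),(2,2),(0,2)
  0 0 1 1 0
  0 0 0 2 0
  0 0 1 0 0
  0 0 0 0 0
  0 0 0 0 0
After step 2: ants at (1,3),(1,2),(0,3)
  0 0 0 2 0
  0 0 1 3 0
  0 0 0 0 0
  0 0 0 0 0
  0 0 0 0 0
After step 3: ants at (0,3),(1,3),(1,3)
  0 0 0 3 0
  0 0 0 6 0
  0 0 0 0 0
  0 0 0 0 0
  0 0 0 0 0
After step 4: ants at (1,3),(0,3),(0,3)
  0 0 0 6 0
  0 0 0 7 0
  0 0 0 0 0
  0 0 0 0 0
  0 0 0 0 0
After step 5: ants at (0,3),(1,3),(1,3)
  0 0 0 7 0
  0 0 0 10 0
  0 0 0 0 0
  0 0 0 0 0
  0 0 0 0 0

0 0 0 7 0
0 0 0 10 0
0 0 0 0 0
0 0 0 0 0
0 0 0 0 0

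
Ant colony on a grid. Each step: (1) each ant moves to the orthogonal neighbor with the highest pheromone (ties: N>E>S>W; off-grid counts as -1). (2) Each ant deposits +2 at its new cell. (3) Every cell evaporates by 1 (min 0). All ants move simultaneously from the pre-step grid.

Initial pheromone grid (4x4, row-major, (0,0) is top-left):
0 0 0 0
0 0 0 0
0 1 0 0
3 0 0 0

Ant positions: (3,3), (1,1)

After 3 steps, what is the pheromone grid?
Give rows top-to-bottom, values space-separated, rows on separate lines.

After step 1: ants at (2,3),(2,1)
  0 0 0 0
  0 0 0 0
  0 2 0 1
  2 0 0 0
After step 2: ants at (1,3),(1,1)
  0 0 0 0
  0 1 0 1
  0 1 0 0
  1 0 0 0
After step 3: ants at (0,3),(2,1)
  0 0 0 1
  0 0 0 0
  0 2 0 0
  0 0 0 0

0 0 0 1
0 0 0 0
0 2 0 0
0 0 0 0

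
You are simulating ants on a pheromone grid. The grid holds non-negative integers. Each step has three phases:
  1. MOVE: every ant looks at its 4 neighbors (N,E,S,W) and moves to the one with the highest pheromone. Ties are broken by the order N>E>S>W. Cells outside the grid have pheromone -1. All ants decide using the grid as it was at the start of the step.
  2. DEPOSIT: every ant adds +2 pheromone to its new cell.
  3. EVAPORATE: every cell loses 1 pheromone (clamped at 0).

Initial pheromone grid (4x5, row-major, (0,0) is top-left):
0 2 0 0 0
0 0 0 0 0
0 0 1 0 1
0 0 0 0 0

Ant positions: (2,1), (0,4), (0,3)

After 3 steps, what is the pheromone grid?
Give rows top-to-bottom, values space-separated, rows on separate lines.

After step 1: ants at (2,2),(1,4),(0,4)
  0 1 0 0 1
  0 0 0 0 1
  0 0 2 0 0
  0 0 0 0 0
After step 2: ants at (1,2),(0,4),(1,4)
  0 0 0 0 2
  0 0 1 0 2
  0 0 1 0 0
  0 0 0 0 0
After step 3: ants at (2,2),(1,4),(0,4)
  0 0 0 0 3
  0 0 0 0 3
  0 0 2 0 0
  0 0 0 0 0

0 0 0 0 3
0 0 0 0 3
0 0 2 0 0
0 0 0 0 0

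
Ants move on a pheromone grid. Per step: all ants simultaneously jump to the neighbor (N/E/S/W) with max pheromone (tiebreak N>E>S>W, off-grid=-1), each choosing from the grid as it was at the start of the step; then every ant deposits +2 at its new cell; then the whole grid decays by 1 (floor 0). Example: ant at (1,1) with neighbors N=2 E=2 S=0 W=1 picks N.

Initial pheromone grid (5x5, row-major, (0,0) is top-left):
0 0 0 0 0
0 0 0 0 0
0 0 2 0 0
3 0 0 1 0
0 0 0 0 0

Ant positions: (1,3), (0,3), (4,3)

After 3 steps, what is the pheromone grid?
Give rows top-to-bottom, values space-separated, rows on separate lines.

After step 1: ants at (0,3),(0,4),(3,3)
  0 0 0 1 1
  0 0 0 0 0
  0 0 1 0 0
  2 0 0 2 0
  0 0 0 0 0
After step 2: ants at (0,4),(0,3),(2,3)
  0 0 0 2 2
  0 0 0 0 0
  0 0 0 1 0
  1 0 0 1 0
  0 0 0 0 0
After step 3: ants at (0,3),(0,4),(3,3)
  0 0 0 3 3
  0 0 0 0 0
  0 0 0 0 0
  0 0 0 2 0
  0 0 0 0 0

0 0 0 3 3
0 0 0 0 0
0 0 0 0 0
0 0 0 2 0
0 0 0 0 0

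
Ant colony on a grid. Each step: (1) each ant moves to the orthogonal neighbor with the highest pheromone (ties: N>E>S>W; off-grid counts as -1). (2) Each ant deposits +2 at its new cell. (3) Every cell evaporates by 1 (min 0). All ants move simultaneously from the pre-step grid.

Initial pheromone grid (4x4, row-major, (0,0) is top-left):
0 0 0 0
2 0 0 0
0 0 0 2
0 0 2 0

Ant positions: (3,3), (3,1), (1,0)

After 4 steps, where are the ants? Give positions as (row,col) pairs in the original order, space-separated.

Step 1: ant0:(3,3)->N->(2,3) | ant1:(3,1)->E->(3,2) | ant2:(1,0)->N->(0,0)
  grid max=3 at (2,3)
Step 2: ant0:(2,3)->N->(1,3) | ant1:(3,2)->N->(2,2) | ant2:(0,0)->S->(1,0)
  grid max=2 at (1,0)
Step 3: ant0:(1,3)->S->(2,3) | ant1:(2,2)->E->(2,3) | ant2:(1,0)->N->(0,0)
  grid max=5 at (2,3)
Step 4: ant0:(2,3)->N->(1,3) | ant1:(2,3)->N->(1,3) | ant2:(0,0)->S->(1,0)
  grid max=4 at (2,3)

(1,3) (1,3) (1,0)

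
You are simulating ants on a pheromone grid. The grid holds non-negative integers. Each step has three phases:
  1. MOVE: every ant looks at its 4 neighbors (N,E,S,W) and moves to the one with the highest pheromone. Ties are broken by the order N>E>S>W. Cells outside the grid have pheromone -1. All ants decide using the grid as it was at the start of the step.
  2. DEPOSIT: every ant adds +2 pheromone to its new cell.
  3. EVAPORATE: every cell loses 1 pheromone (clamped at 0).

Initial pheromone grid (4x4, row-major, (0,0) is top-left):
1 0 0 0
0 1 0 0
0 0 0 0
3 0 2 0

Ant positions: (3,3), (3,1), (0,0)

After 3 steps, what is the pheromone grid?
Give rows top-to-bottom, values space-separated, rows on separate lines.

After step 1: ants at (3,2),(3,0),(0,1)
  0 1 0 0
  0 0 0 0
  0 0 0 0
  4 0 3 0
After step 2: ants at (2,2),(2,0),(0,2)
  0 0 1 0
  0 0 0 0
  1 0 1 0
  3 0 2 0
After step 3: ants at (3,2),(3,0),(0,3)
  0 0 0 1
  0 0 0 0
  0 0 0 0
  4 0 3 0

0 0 0 1
0 0 0 0
0 0 0 0
4 0 3 0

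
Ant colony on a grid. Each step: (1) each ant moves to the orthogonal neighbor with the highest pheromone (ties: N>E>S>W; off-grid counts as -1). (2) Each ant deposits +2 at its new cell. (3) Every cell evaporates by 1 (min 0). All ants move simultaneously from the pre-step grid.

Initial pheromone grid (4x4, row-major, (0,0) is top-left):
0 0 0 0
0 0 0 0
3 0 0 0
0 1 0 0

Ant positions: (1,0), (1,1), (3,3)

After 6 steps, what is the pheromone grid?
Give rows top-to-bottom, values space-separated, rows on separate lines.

After step 1: ants at (2,0),(0,1),(2,3)
  0 1 0 0
  0 0 0 0
  4 0 0 1
  0 0 0 0
After step 2: ants at (1,0),(0,2),(1,3)
  0 0 1 0
  1 0 0 1
  3 0 0 0
  0 0 0 0
After step 3: ants at (2,0),(0,3),(0,3)
  0 0 0 3
  0 0 0 0
  4 0 0 0
  0 0 0 0
After step 4: ants at (1,0),(1,3),(1,3)
  0 0 0 2
  1 0 0 3
  3 0 0 0
  0 0 0 0
After step 5: ants at (2,0),(0,3),(0,3)
  0 0 0 5
  0 0 0 2
  4 0 0 0
  0 0 0 0
After step 6: ants at (1,0),(1,3),(1,3)
  0 0 0 4
  1 0 0 5
  3 0 0 0
  0 0 0 0

0 0 0 4
1 0 0 5
3 0 0 0
0 0 0 0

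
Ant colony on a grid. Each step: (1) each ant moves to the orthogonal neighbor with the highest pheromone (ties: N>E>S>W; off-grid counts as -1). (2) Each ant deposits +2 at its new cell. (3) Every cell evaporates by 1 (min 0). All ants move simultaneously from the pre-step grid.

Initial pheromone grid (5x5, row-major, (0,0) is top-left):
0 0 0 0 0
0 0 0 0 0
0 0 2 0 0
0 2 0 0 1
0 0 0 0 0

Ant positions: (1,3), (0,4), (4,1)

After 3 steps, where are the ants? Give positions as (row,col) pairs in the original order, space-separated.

Step 1: ant0:(1,3)->N->(0,3) | ant1:(0,4)->S->(1,4) | ant2:(4,1)->N->(3,1)
  grid max=3 at (3,1)
Step 2: ant0:(0,3)->E->(0,4) | ant1:(1,4)->N->(0,4) | ant2:(3,1)->N->(2,1)
  grid max=3 at (0,4)
Step 3: ant0:(0,4)->S->(1,4) | ant1:(0,4)->S->(1,4) | ant2:(2,1)->S->(3,1)
  grid max=3 at (1,4)

(1,4) (1,4) (3,1)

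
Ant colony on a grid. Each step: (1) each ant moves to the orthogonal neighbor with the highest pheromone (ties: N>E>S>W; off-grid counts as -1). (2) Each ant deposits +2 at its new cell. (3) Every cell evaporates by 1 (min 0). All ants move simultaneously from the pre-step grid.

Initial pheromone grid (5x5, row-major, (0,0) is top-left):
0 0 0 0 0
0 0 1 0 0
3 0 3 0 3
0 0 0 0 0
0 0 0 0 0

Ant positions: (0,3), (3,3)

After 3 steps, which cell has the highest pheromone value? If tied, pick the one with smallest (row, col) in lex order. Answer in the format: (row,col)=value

Answer: (2,4)=4

Derivation:
Step 1: ant0:(0,3)->E->(0,4) | ant1:(3,3)->N->(2,3)
  grid max=2 at (2,0)
Step 2: ant0:(0,4)->S->(1,4) | ant1:(2,3)->E->(2,4)
  grid max=3 at (2,4)
Step 3: ant0:(1,4)->S->(2,4) | ant1:(2,4)->N->(1,4)
  grid max=4 at (2,4)
Final grid:
  0 0 0 0 0
  0 0 0 0 2
  0 0 0 0 4
  0 0 0 0 0
  0 0 0 0 0
Max pheromone 4 at (2,4)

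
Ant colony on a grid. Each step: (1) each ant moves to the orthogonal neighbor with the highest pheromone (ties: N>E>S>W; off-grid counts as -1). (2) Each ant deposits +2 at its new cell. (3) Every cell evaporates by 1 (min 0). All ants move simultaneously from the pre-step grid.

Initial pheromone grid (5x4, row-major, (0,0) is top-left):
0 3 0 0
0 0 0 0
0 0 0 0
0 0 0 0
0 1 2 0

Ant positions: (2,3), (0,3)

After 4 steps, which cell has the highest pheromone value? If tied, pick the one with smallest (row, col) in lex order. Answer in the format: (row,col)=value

Answer: (0,3)=5

Derivation:
Step 1: ant0:(2,3)->N->(1,3) | ant1:(0,3)->S->(1,3)
  grid max=3 at (1,3)
Step 2: ant0:(1,3)->N->(0,3) | ant1:(1,3)->N->(0,3)
  grid max=3 at (0,3)
Step 3: ant0:(0,3)->S->(1,3) | ant1:(0,3)->S->(1,3)
  grid max=5 at (1,3)
Step 4: ant0:(1,3)->N->(0,3) | ant1:(1,3)->N->(0,3)
  grid max=5 at (0,3)
Final grid:
  0 0 0 5
  0 0 0 4
  0 0 0 0
  0 0 0 0
  0 0 0 0
Max pheromone 5 at (0,3)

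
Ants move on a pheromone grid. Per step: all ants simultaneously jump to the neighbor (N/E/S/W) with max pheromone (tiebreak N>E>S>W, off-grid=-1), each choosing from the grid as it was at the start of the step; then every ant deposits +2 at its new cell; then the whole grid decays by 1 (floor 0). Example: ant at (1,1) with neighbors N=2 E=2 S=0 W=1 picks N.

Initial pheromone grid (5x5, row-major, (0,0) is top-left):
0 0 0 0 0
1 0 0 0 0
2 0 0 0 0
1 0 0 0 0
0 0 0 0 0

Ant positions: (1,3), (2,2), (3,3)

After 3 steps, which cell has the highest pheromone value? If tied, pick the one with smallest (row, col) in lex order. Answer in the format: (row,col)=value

Step 1: ant0:(1,3)->N->(0,3) | ant1:(2,2)->N->(1,2) | ant2:(3,3)->N->(2,3)
  grid max=1 at (0,3)
Step 2: ant0:(0,3)->E->(0,4) | ant1:(1,2)->N->(0,2) | ant2:(2,3)->N->(1,3)
  grid max=1 at (0,2)
Step 3: ant0:(0,4)->S->(1,4) | ant1:(0,2)->E->(0,3) | ant2:(1,3)->N->(0,3)
  grid max=3 at (0,3)
Final grid:
  0 0 0 3 0
  0 0 0 0 1
  0 0 0 0 0
  0 0 0 0 0
  0 0 0 0 0
Max pheromone 3 at (0,3)

Answer: (0,3)=3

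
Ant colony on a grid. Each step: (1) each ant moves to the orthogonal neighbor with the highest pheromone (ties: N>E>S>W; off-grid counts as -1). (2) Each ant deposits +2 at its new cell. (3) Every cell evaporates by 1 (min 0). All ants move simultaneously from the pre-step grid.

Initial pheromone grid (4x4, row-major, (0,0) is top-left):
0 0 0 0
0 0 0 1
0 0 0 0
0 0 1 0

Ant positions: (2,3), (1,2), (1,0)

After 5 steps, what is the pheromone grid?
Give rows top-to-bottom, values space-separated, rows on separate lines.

After step 1: ants at (1,3),(1,3),(0,0)
  1 0 0 0
  0 0 0 4
  0 0 0 0
  0 0 0 0
After step 2: ants at (0,3),(0,3),(0,1)
  0 1 0 3
  0 0 0 3
  0 0 0 0
  0 0 0 0
After step 3: ants at (1,3),(1,3),(0,2)
  0 0 1 2
  0 0 0 6
  0 0 0 0
  0 0 0 0
After step 4: ants at (0,3),(0,3),(0,3)
  0 0 0 7
  0 0 0 5
  0 0 0 0
  0 0 0 0
After step 5: ants at (1,3),(1,3),(1,3)
  0 0 0 6
  0 0 0 10
  0 0 0 0
  0 0 0 0

0 0 0 6
0 0 0 10
0 0 0 0
0 0 0 0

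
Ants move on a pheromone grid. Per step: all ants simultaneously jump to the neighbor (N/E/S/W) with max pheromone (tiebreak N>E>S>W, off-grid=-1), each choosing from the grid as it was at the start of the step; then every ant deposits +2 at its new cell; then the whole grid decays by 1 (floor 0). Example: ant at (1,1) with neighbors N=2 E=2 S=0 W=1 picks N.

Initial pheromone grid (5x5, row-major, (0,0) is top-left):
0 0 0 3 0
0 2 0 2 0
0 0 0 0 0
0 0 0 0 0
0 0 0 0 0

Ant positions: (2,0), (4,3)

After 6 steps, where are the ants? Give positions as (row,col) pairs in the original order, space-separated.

Step 1: ant0:(2,0)->N->(1,0) | ant1:(4,3)->N->(3,3)
  grid max=2 at (0,3)
Step 2: ant0:(1,0)->E->(1,1) | ant1:(3,3)->N->(2,3)
  grid max=2 at (1,1)
Step 3: ant0:(1,1)->N->(0,1) | ant1:(2,3)->N->(1,3)
  grid max=1 at (0,1)
Step 4: ant0:(0,1)->S->(1,1) | ant1:(1,3)->N->(0,3)
  grid max=2 at (1,1)
Step 5: ant0:(1,1)->N->(0,1) | ant1:(0,3)->E->(0,4)
  grid max=1 at (0,1)
Step 6: ant0:(0,1)->S->(1,1) | ant1:(0,4)->S->(1,4)
  grid max=2 at (1,1)

(1,1) (1,4)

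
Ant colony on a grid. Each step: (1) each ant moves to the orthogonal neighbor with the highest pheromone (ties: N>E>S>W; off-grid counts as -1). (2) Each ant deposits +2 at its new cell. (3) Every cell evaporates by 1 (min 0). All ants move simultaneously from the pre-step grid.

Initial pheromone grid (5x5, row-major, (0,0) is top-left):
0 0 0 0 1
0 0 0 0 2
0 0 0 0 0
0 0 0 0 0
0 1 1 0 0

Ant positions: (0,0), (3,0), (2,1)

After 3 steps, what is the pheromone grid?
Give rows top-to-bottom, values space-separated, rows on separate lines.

After step 1: ants at (0,1),(2,0),(1,1)
  0 1 0 0 0
  0 1 0 0 1
  1 0 0 0 0
  0 0 0 0 0
  0 0 0 0 0
After step 2: ants at (1,1),(1,0),(0,1)
  0 2 0 0 0
  1 2 0 0 0
  0 0 0 0 0
  0 0 0 0 0
  0 0 0 0 0
After step 3: ants at (0,1),(1,1),(1,1)
  0 3 0 0 0
  0 5 0 0 0
  0 0 0 0 0
  0 0 0 0 0
  0 0 0 0 0

0 3 0 0 0
0 5 0 0 0
0 0 0 0 0
0 0 0 0 0
0 0 0 0 0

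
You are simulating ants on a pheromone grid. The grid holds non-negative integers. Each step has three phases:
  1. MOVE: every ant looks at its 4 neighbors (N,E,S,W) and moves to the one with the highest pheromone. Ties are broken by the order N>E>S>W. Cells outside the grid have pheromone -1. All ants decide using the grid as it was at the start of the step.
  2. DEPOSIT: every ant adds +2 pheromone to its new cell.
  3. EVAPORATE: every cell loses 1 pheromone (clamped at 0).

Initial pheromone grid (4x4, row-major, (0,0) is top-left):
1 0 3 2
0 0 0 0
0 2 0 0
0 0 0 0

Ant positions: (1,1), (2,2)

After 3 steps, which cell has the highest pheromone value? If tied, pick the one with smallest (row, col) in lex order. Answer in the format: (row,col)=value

Answer: (2,1)=7

Derivation:
Step 1: ant0:(1,1)->S->(2,1) | ant1:(2,2)->W->(2,1)
  grid max=5 at (2,1)
Step 2: ant0:(2,1)->N->(1,1) | ant1:(2,1)->N->(1,1)
  grid max=4 at (2,1)
Step 3: ant0:(1,1)->S->(2,1) | ant1:(1,1)->S->(2,1)
  grid max=7 at (2,1)
Final grid:
  0 0 0 0
  0 2 0 0
  0 7 0 0
  0 0 0 0
Max pheromone 7 at (2,1)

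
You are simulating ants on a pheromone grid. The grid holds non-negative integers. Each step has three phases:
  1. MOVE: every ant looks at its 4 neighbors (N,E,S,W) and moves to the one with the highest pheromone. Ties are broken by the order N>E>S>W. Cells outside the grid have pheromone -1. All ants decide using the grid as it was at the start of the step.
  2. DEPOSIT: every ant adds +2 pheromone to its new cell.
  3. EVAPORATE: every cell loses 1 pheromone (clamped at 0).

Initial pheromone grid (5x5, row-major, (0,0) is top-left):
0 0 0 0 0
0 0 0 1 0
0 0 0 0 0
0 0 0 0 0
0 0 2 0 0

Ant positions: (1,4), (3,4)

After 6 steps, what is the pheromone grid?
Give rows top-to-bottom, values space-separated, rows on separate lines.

After step 1: ants at (1,3),(2,4)
  0 0 0 0 0
  0 0 0 2 0
  0 0 0 0 1
  0 0 0 0 0
  0 0 1 0 0
After step 2: ants at (0,3),(1,4)
  0 0 0 1 0
  0 0 0 1 1
  0 0 0 0 0
  0 0 0 0 0
  0 0 0 0 0
After step 3: ants at (1,3),(1,3)
  0 0 0 0 0
  0 0 0 4 0
  0 0 0 0 0
  0 0 0 0 0
  0 0 0 0 0
After step 4: ants at (0,3),(0,3)
  0 0 0 3 0
  0 0 0 3 0
  0 0 0 0 0
  0 0 0 0 0
  0 0 0 0 0
After step 5: ants at (1,3),(1,3)
  0 0 0 2 0
  0 0 0 6 0
  0 0 0 0 0
  0 0 0 0 0
  0 0 0 0 0
After step 6: ants at (0,3),(0,3)
  0 0 0 5 0
  0 0 0 5 0
  0 0 0 0 0
  0 0 0 0 0
  0 0 0 0 0

0 0 0 5 0
0 0 0 5 0
0 0 0 0 0
0 0 0 0 0
0 0 0 0 0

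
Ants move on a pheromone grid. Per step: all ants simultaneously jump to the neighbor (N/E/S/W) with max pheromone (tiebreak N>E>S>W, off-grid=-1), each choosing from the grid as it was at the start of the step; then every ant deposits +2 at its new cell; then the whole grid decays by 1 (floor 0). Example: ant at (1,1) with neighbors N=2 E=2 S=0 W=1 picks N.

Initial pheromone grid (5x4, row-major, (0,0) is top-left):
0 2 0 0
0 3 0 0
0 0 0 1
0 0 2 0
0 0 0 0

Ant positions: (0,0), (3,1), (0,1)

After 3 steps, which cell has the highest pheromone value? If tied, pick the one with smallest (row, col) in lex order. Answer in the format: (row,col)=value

Answer: (1,1)=6

Derivation:
Step 1: ant0:(0,0)->E->(0,1) | ant1:(3,1)->E->(3,2) | ant2:(0,1)->S->(1,1)
  grid max=4 at (1,1)
Step 2: ant0:(0,1)->S->(1,1) | ant1:(3,2)->N->(2,2) | ant2:(1,1)->N->(0,1)
  grid max=5 at (1,1)
Step 3: ant0:(1,1)->N->(0,1) | ant1:(2,2)->S->(3,2) | ant2:(0,1)->S->(1,1)
  grid max=6 at (1,1)
Final grid:
  0 5 0 0
  0 6 0 0
  0 0 0 0
  0 0 3 0
  0 0 0 0
Max pheromone 6 at (1,1)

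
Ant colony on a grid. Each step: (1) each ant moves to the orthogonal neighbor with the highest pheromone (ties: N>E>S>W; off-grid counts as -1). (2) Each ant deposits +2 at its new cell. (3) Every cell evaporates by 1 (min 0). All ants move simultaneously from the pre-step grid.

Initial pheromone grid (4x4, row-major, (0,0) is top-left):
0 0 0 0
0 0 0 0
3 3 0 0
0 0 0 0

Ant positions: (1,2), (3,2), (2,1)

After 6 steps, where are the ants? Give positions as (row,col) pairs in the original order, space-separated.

Step 1: ant0:(1,2)->N->(0,2) | ant1:(3,2)->N->(2,2) | ant2:(2,1)->W->(2,0)
  grid max=4 at (2,0)
Step 2: ant0:(0,2)->E->(0,3) | ant1:(2,2)->W->(2,1) | ant2:(2,0)->E->(2,1)
  grid max=5 at (2,1)
Step 3: ant0:(0,3)->S->(1,3) | ant1:(2,1)->W->(2,0) | ant2:(2,1)->W->(2,0)
  grid max=6 at (2,0)
Step 4: ant0:(1,3)->N->(0,3) | ant1:(2,0)->E->(2,1) | ant2:(2,0)->E->(2,1)
  grid max=7 at (2,1)
Step 5: ant0:(0,3)->S->(1,3) | ant1:(2,1)->W->(2,0) | ant2:(2,1)->W->(2,0)
  grid max=8 at (2,0)
Step 6: ant0:(1,3)->N->(0,3) | ant1:(2,0)->E->(2,1) | ant2:(2,0)->E->(2,1)
  grid max=9 at (2,1)

(0,3) (2,1) (2,1)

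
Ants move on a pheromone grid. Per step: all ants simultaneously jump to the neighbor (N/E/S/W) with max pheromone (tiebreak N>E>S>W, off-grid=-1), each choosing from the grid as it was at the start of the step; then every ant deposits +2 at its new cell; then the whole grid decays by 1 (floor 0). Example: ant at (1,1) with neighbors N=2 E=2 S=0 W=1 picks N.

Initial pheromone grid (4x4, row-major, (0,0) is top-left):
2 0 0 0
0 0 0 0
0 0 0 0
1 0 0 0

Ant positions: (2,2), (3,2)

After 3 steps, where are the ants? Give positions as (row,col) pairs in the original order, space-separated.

Step 1: ant0:(2,2)->N->(1,2) | ant1:(3,2)->N->(2,2)
  grid max=1 at (0,0)
Step 2: ant0:(1,2)->S->(2,2) | ant1:(2,2)->N->(1,2)
  grid max=2 at (1,2)
Step 3: ant0:(2,2)->N->(1,2) | ant1:(1,2)->S->(2,2)
  grid max=3 at (1,2)

(1,2) (2,2)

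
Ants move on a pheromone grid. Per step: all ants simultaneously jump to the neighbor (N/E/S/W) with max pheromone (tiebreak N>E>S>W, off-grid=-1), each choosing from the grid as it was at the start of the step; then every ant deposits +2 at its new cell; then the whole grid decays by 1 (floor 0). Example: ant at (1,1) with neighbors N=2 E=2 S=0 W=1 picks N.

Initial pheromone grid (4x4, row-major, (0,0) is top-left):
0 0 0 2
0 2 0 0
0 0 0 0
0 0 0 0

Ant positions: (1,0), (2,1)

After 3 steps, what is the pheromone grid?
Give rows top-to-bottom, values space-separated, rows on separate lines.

After step 1: ants at (1,1),(1,1)
  0 0 0 1
  0 5 0 0
  0 0 0 0
  0 0 0 0
After step 2: ants at (0,1),(0,1)
  0 3 0 0
  0 4 0 0
  0 0 0 0
  0 0 0 0
After step 3: ants at (1,1),(1,1)
  0 2 0 0
  0 7 0 0
  0 0 0 0
  0 0 0 0

0 2 0 0
0 7 0 0
0 0 0 0
0 0 0 0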